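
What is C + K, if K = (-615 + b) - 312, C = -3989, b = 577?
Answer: -4339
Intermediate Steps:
K = -350 (K = (-615 + 577) - 312 = -38 - 312 = -350)
C + K = -3989 - 350 = -4339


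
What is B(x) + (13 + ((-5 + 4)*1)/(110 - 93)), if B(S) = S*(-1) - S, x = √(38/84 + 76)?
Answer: 220/17 - 13*√798/21 ≈ -4.5462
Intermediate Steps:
x = 13*√798/42 (x = √(38*(1/84) + 76) = √(19/42 + 76) = √(3211/42) = 13*√798/42 ≈ 8.7437)
B(S) = -2*S (B(S) = -S - S = -2*S)
B(x) + (13 + ((-5 + 4)*1)/(110 - 93)) = -13*√798/21 + (13 + ((-5 + 4)*1)/(110 - 93)) = -13*√798/21 + (13 + (-1*1)/17) = -13*√798/21 + (13 + (1/17)*(-1)) = -13*√798/21 + (13 - 1/17) = -13*√798/21 + 220/17 = 220/17 - 13*√798/21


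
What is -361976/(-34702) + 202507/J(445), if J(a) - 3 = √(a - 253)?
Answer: -3502658689/1058411 + 1620056*√3/183 ≈ 12024.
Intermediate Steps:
J(a) = 3 + √(-253 + a) (J(a) = 3 + √(a - 253) = 3 + √(-253 + a))
-361976/(-34702) + 202507/J(445) = -361976/(-34702) + 202507/(3 + √(-253 + 445)) = -361976*(-1/34702) + 202507/(3 + √192) = 180988/17351 + 202507/(3 + 8*√3)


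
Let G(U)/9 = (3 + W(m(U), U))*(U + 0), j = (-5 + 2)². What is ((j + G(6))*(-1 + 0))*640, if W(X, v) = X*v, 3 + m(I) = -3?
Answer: 1134720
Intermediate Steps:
m(I) = -6 (m(I) = -3 - 3 = -6)
j = 9 (j = (-3)² = 9)
G(U) = 9*U*(3 - 6*U) (G(U) = 9*((3 - 6*U)*(U + 0)) = 9*((3 - 6*U)*U) = 9*(U*(3 - 6*U)) = 9*U*(3 - 6*U))
((j + G(6))*(-1 + 0))*640 = ((9 + 27*6*(1 - 2*6))*(-1 + 0))*640 = ((9 + 27*6*(1 - 12))*(-1))*640 = ((9 + 27*6*(-11))*(-1))*640 = ((9 - 1782)*(-1))*640 = -1773*(-1)*640 = 1773*640 = 1134720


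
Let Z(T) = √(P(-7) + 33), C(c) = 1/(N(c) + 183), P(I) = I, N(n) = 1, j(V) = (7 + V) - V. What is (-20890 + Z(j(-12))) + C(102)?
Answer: -3843759/184 + √26 ≈ -20885.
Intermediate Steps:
j(V) = 7
C(c) = 1/184 (C(c) = 1/(1 + 183) = 1/184)
Z(T) = √26 (Z(T) = √(-7 + 33) = √26)
(-20890 + Z(j(-12))) + C(102) = (-20890 + √26) + 1/184 = -3843759/184 + √26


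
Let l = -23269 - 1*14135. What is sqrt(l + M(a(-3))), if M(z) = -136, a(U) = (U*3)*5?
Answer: 2*I*sqrt(9385) ≈ 193.75*I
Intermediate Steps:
a(U) = 15*U (a(U) = (3*U)*5 = 15*U)
l = -37404 (l = -23269 - 14135 = -37404)
sqrt(l + M(a(-3))) = sqrt(-37404 - 136) = sqrt(-37540) = 2*I*sqrt(9385)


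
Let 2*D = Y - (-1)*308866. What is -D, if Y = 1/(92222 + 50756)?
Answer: -44161042949/285956 ≈ -1.5443e+5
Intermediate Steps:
Y = 1/142978 ≈ 6.9941e-6
D = 44161042949/285956 (D = (1/142978 - (-1)*308866)/2 = (1/142978 - 1*(-308866))/2 = (1/142978 + 308866)/2 = (½)*(44161042949/142978) = 44161042949/285956 ≈ 1.5443e+5)
-D = -1*44161042949/285956 = -44161042949/285956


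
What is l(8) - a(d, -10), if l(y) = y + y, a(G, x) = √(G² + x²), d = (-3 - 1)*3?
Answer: 16 - 2*√61 ≈ 0.37950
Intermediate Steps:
d = -12 (d = -4*3 = -12)
l(y) = 2*y
l(8) - a(d, -10) = 2*8 - √((-12)² + (-10)²) = 16 - √(144 + 100) = 16 - √244 = 16 - 2*√61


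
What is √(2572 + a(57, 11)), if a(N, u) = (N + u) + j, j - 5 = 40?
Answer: √2685 ≈ 51.817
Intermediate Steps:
j = 45 (j = 5 + 40 = 45)
a(N, u) = 45 + N + u (a(N, u) = (N + u) + 45 = 45 + N + u)
√(2572 + a(57, 11)) = √(2572 + (45 + 57 + 11)) = √(2572 + 113) = √2685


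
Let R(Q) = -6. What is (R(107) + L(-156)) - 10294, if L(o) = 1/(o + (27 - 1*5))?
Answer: -1380201/134 ≈ -10300.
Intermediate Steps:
L(o) = 1/(22 + o) (L(o) = 1/(o + (27 - 5)) = 1/(o + 22) = 1/(22 + o))
(R(107) + L(-156)) - 10294 = (-6 + 1/(22 - 156)) - 10294 = (-6 + 1/(-134)) - 10294 = (-6 - 1/134) - 10294 = -805/134 - 10294 = -1380201/134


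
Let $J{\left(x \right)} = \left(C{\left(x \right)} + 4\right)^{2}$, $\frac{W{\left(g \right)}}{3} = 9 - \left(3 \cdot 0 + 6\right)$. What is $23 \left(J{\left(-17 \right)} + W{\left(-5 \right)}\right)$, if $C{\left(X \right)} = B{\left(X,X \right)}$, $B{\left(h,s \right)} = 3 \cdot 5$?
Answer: $8510$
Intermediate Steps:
$B{\left(h,s \right)} = 15$
$C{\left(X \right)} = 15$
$W{\left(g \right)} = 9$ ($W{\left(g \right)} = 3 \left(9 - \left(3 \cdot 0 + 6\right)\right) = 3 \left(9 - \left(0 + 6\right)\right) = 3 \left(9 - 6\right) = 3 \cdot 3 = 9$)
$J{\left(x \right)} = 361$ ($J{\left(x \right)} = \left(15 + 4\right)^{2} = 19^{2} = 361$)
$23 \left(J{\left(-17 \right)} + W{\left(-5 \right)}\right) = 23 \left(361 + 9\right) = 23 \cdot 370 = 8510$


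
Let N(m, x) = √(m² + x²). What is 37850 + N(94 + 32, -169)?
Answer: 37850 + √44437 ≈ 38061.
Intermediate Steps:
37850 + N(94 + 32, -169) = 37850 + √((94 + 32)² + (-169)²) = 37850 + √(126² + 28561) = 37850 + √(15876 + 28561) = 37850 + √44437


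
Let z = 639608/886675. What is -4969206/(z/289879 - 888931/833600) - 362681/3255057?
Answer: 15402882216659421289258842521/3305402386000678213263 ≈ 4.6599e+6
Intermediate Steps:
z = 639608/886675 (z = 639608*(1/886675) = 639608/886675 ≈ 0.72136)
-4969206/(z/289879 - 888931/833600) - 362681/3255057 = -4969206/((639608/886675)/289879 - 888931/833600) - 362681/3255057 = -4969206/((639608/886675)*(1/289879) - 888931*1/833600) - 362681*1/3255057 = -4969206/(639608/257028462325 - 888931/833600) - 362681/3255057 = -4969206/(-9139201394631831/8570357047764800) - 362681/3255057 = -4969206*(-8570357047764800/9139201394631831) - 362681/3255057 = 4731985518210570083200/1015466821625759 - 362681/3255057 = 15402882216659421289258842521/3305402386000678213263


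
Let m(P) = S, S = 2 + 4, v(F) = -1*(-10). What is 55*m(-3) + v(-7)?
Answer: 340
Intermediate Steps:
v(F) = 10
S = 6
m(P) = 6
55*m(-3) + v(-7) = 55*6 + 10 = 330 + 10 = 340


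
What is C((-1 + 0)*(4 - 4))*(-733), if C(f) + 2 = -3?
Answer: 3665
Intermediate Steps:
C(f) = -5 (C(f) = -2 - 3 = -5)
C((-1 + 0)*(4 - 4))*(-733) = -5*(-733) = 3665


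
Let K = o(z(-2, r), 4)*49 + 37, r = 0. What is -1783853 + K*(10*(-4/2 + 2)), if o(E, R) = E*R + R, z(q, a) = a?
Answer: -1783853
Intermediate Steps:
o(E, R) = R + E*R
K = 233 (K = (4*(1 + 0))*49 + 37 = (4*1)*49 + 37 = 4*49 + 37 = 196 + 37 = 233)
-1783853 + K*(10*(-4/2 + 2)) = -1783853 + 233*(10*(-4/2 + 2)) = -1783853 + 233*(10*(-4*½ + 2)) = -1783853 + 233*(10*(-2 + 2)) = -1783853 + 233*(10*0) = -1783853 + 233*0 = -1783853 + 0 = -1783853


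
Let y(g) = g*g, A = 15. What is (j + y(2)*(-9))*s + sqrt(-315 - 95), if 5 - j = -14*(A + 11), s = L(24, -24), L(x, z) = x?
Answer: 7992 + I*sqrt(410) ≈ 7992.0 + 20.248*I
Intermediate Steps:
s = 24
y(g) = g**2
j = 369 (j = 5 - (-14)*(15 + 11) = 5 - (-14)*26 = 5 - 1*(-364) = 5 + 364 = 369)
(j + y(2)*(-9))*s + sqrt(-315 - 95) = (369 + 2**2*(-9))*24 + sqrt(-315 - 95) = (369 + 4*(-9))*24 + sqrt(-410) = (369 - 36)*24 + I*sqrt(410) = 333*24 + I*sqrt(410) = 7992 + I*sqrt(410)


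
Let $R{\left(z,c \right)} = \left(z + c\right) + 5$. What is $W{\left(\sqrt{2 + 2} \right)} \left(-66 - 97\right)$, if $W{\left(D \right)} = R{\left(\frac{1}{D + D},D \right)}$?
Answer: $- \frac{4727}{4} \approx -1181.8$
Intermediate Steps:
$R{\left(z,c \right)} = 5 + c + z$ ($R{\left(z,c \right)} = \left(c + z\right) + 5 = 5 + c + z$)
$W{\left(D \right)} = 5 + D + \frac{1}{2 D}$ ($W{\left(D \right)} = 5 + D + \frac{1}{D + D} = 5 + D + \frac{1}{2 D}$)
$W{\left(\sqrt{2 + 2} \right)} \left(-66 - 97\right) = \left(5 + \sqrt{2 + 2} + \frac{1}{2 \sqrt{2 + 2}}\right) \left(-66 - 97\right) = \left(5 + \sqrt{4} + \frac{1}{2 \sqrt{4}}\right) \left(-163\right) = \left(5 + 2 + \frac{1}{2 \cdot 2}\right) \left(-163\right) = \left(5 + 2 + \frac{1}{2} \cdot \frac{1}{2}\right) \left(-163\right) = \left(5 + 2 + \frac{1}{4}\right) \left(-163\right) = \frac{29}{4} \left(-163\right) = - \frac{4727}{4}$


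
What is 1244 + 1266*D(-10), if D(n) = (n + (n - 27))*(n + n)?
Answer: 1191284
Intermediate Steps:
D(n) = 2*n*(-27 + 2*n) (D(n) = (n + (-27 + n))*(2*n) = (-27 + 2*n)*(2*n) = 2*n*(-27 + 2*n))
1244 + 1266*D(-10) = 1244 + 1266*(2*(-10)*(-27 + 2*(-10))) = 1244 + 1266*(2*(-10)*(-27 - 20)) = 1244 + 1266*(2*(-10)*(-47)) = 1244 + 1266*940 = 1244 + 1190040 = 1191284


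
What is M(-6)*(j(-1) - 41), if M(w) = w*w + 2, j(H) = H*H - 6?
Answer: -1748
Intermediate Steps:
j(H) = -6 + H² (j(H) = H² - 6 = -6 + H²)
M(w) = 2 + w² (M(w) = w² + 2 = 2 + w²)
M(-6)*(j(-1) - 41) = (2 + (-6)²)*((-6 + (-1)²) - 41) = (2 + 36)*((-6 + 1) - 41) = 38*(-5 - 41) = 38*(-46) = -1748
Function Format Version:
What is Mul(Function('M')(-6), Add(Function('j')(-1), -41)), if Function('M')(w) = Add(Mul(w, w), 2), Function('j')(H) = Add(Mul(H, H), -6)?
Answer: -1748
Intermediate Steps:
Function('j')(H) = Add(-6, Pow(H, 2)) (Function('j')(H) = Add(Pow(H, 2), -6) = Add(-6, Pow(H, 2)))
Function('M')(w) = Add(2, Pow(w, 2)) (Function('M')(w) = Add(Pow(w, 2), 2) = Add(2, Pow(w, 2)))
Mul(Function('M')(-6), Add(Function('j')(-1), -41)) = Mul(Add(2, Pow(-6, 2)), Add(Add(-6, Pow(-1, 2)), -41)) = Mul(Add(2, 36), Add(Add(-6, 1), -41)) = Mul(38, Add(-5, -41)) = Mul(38, -46) = -1748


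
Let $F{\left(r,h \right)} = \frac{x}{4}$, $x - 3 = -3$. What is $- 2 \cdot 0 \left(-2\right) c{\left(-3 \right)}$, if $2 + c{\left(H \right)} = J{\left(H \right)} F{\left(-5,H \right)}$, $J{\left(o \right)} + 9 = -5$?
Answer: $0$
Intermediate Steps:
$x = 0$ ($x = 3 - 3 = 0$)
$J{\left(o \right)} = -14$ ($J{\left(o \right)} = -9 - 5 = -14$)
$F{\left(r,h \right)} = 0$ ($F{\left(r,h \right)} = \frac{0}{4} = 0 \cdot \frac{1}{4} = 0$)
$c{\left(H \right)} = -2$ ($c{\left(H \right)} = -2 - 0 = -2 + 0 = -2$)
$- 2 \cdot 0 \left(-2\right) c{\left(-3 \right)} = - 2 \cdot 0 \left(-2\right) \left(-2\right) = \left(-2\right) 0 \left(-2\right) = 0 \left(-2\right) = 0$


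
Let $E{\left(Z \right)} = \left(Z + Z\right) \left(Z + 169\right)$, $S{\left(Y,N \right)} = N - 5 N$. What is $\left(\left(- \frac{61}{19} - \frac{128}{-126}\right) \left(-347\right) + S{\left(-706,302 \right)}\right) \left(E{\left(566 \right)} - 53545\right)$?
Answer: $- \frac{416022489325}{1197} \approx -3.4755 \cdot 10^{8}$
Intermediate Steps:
$S{\left(Y,N \right)} = - 4 N$
$E{\left(Z \right)} = 2 Z \left(169 + Z\right)$
$\left(\left(- \frac{61}{19} - \frac{128}{-126}\right) \left(-347\right) + S{\left(-706,302 \right)}\right) \left(E{\left(566 \right)} - 53545\right) = \left(\left(- \frac{61}{19} - \frac{128}{-126}\right) \left(-347\right) - 1208\right) \left(2 \cdot 566 \left(169 + 566\right) - 53545\right) = \left(\left(\left(-61\right) \frac{1}{19} - - \frac{64}{63}\right) \left(-347\right) - 1208\right) \left(2 \cdot 566 \cdot 735 - 53545\right) = \left(\left(- \frac{61}{19} + \frac{64}{63}\right) \left(-347\right) - 1208\right) \left(832020 - 53545\right) = \left(\left(- \frac{2627}{1197}\right) \left(-347\right) - 1208\right) 778475 = \left(\frac{911569}{1197} - 1208\right) 778475 = \left(- \frac{534407}{1197}\right) 778475 = - \frac{416022489325}{1197}$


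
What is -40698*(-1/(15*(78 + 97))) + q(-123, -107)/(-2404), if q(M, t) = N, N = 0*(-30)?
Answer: 1938/125 ≈ 15.504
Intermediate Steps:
N = 0
q(M, t) = 0
-40698*(-1/(15*(78 + 97))) + q(-123, -107)/(-2404) = -40698*(-1/(15*(78 + 97))) + 0/(-2404) = -40698/(175*(-15)) + 0*(-1/2404) = -40698/(-2625) + 0 = -40698*(-1/2625) + 0 = 1938/125 + 0 = 1938/125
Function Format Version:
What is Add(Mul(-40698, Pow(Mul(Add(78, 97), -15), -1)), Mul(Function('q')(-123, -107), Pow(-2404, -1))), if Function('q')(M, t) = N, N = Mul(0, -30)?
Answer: Rational(1938, 125) ≈ 15.504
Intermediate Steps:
N = 0
Function('q')(M, t) = 0
Add(Mul(-40698, Pow(Mul(Add(78, 97), -15), -1)), Mul(Function('q')(-123, -107), Pow(-2404, -1))) = Add(Mul(-40698, Pow(Mul(Add(78, 97), -15), -1)), Mul(0, Pow(-2404, -1))) = Add(Mul(-40698, Pow(Mul(175, -15), -1)), Mul(0, Rational(-1, 2404))) = Add(Mul(-40698, Pow(-2625, -1)), 0) = Add(Mul(-40698, Rational(-1, 2625)), 0) = Add(Rational(1938, 125), 0) = Rational(1938, 125)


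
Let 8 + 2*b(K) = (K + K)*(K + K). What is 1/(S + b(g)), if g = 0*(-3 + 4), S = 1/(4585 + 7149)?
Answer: -11734/46935 ≈ -0.25001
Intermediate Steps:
S = 1/11734 ≈ 8.5222e-5
g = 0 (g = 0*1 = 0)
b(K) = -4 + 2*K**2 (b(K) = -4 + ((K + K)*(K + K))/2 = -4 + ((2*K)*(2*K))/2 = -4 + (4*K**2)/2 = -4 + 2*K**2)
1/(S + b(g)) = 1/(1/11734 + (-4 + 2*0**2)) = 1/(1/11734 + (-4 + 2*0)) = 1/(1/11734 + (-4 + 0)) = 1/(1/11734 - 4) = 1/(-46935/11734) = -11734/46935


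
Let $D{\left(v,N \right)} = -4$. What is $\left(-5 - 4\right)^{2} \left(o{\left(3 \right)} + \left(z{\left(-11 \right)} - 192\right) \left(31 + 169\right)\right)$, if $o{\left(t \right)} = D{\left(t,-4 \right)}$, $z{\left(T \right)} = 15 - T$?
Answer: $-2689524$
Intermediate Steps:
$o{\left(t \right)} = -4$
$\left(-5 - 4\right)^{2} \left(o{\left(3 \right)} + \left(z{\left(-11 \right)} - 192\right) \left(31 + 169\right)\right) = \left(-5 - 4\right)^{2} \left(-4 + \left(\left(15 - -11\right) - 192\right) \left(31 + 169\right)\right) = \left(-9\right)^{2} \left(-4 + \left(\left(15 + 11\right) - 192\right) 200\right) = 81 \left(-4 + \left(26 - 192\right) 200\right) = 81 \left(-4 - 33200\right) = 81 \left(-33204\right) = -2689524$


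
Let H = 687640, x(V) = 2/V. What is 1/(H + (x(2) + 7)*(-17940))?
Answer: 1/544120 ≈ 1.8378e-6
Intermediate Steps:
1/(H + (x(2) + 7)*(-17940)) = 1/(687640 + (2/2 + 7)*(-17940)) = 1/(687640 + (2*(½) + 7)*(-17940)) = 1/(687640 + (1 + 7)*(-17940)) = 1/(687640 + 8*(-17940)) = 1/(687640 - 143520) = 1/544120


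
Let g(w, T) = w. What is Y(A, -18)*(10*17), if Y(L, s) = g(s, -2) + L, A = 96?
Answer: 13260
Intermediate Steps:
Y(L, s) = L + s (Y(L, s) = s + L = L + s)
Y(A, -18)*(10*17) = (96 - 18)*(10*17) = 78*170 = 13260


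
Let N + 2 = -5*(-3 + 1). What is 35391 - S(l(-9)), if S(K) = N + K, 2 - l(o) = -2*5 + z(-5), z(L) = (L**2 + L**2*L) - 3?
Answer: 35268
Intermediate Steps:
N = 8 (N = -2 - 5*(-3 + 1) = -2 - 5*(-2) = -2 + 10 = 8)
z(L) = -3 + L**2 + L**3 (z(L) = (L**2 + L**3) - 3 = -3 + L**2 + L**3)
l(o) = 115 (l(o) = 2 - (-2*5 + (-3 + (-5)**2 + (-5)**3)) = 2 - (-10 + (-3 + 25 - 125)) = 2 - (-10 - 103) = 2 - 1*(-113) = 2 + 113 = 115)
S(K) = 8 + K
35391 - S(l(-9)) = 35391 - (8 + 115) = 35391 - 1*123 = 35391 - 123 = 35268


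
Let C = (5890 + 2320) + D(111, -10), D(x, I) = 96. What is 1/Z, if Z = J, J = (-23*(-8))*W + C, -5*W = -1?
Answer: 5/41714 ≈ 0.00011986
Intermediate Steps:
W = ⅕ (W = -⅕*(-1) = ⅕ ≈ 0.20000)
C = 8306 (C = (5890 + 2320) + 96 = 8210 + 96 = 8306)
J = 41714/5 (J = -23*(-8)*(⅕) + 8306 = 184*(⅕) + 8306 = 184/5 + 8306 = 41714/5 ≈ 8342.8)
Z = 41714/5 ≈ 8342.8
1/Z = 1/(41714/5) = 5/41714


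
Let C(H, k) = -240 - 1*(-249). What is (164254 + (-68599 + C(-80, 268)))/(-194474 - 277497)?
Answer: -95664/471971 ≈ -0.20269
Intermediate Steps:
C(H, k) = 9 (C(H, k) = -240 + 249 = 9)
(164254 + (-68599 + C(-80, 268)))/(-194474 - 277497) = (164254 + (-68599 + 9))/(-194474 - 277497) = (164254 - 68590)/(-471971) = 95664*(-1/471971) = -95664/471971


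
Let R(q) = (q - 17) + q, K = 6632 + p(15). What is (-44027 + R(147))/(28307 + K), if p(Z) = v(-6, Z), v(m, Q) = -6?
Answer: -43750/34933 ≈ -1.2524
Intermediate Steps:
p(Z) = -6
K = 6626 (K = 6632 - 6 = 6626)
R(q) = -17 + 2*q (R(q) = (-17 + q) + q = -17 + 2*q)
(-44027 + R(147))/(28307 + K) = (-44027 + (-17 + 2*147))/(28307 + 6626) = (-44027 + (-17 + 294))/34933 = (-44027 + 277)*(1/34933) = -43750*1/34933 = -43750/34933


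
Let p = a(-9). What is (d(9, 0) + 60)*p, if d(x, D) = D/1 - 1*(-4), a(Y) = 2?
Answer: 128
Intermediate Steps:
p = 2
d(x, D) = 4 + D (d(x, D) = D*1 + 4 = D + 4 = 4 + D)
(d(9, 0) + 60)*p = ((4 + 0) + 60)*2 = (4 + 60)*2 = 64*2 = 128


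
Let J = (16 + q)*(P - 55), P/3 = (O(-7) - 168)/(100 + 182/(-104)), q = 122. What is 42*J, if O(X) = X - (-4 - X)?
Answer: -45886932/131 ≈ -3.5028e+5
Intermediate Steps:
O(X) = 4 + 2*X (O(X) = X + (4 + X) = 4 + 2*X)
P = -712/131 (P = 3*(((4 + 2*(-7)) - 168)/(100 + 182/(-104))) = 3*(((4 - 14) - 168)/(100 + 182*(-1/104))) = 3*((-10 - 168)/(100 - 7/4)) = 3*(-178/393/4) = 3*(-178*4/393) = 3*(-712/393) = -712/131 ≈ -5.4351)
J = -1092546/131 (J = (16 + 122)*(-712/131 - 55) = 138*(-7917/131) = -1092546/131 ≈ -8340.0)
42*J = 42*(-1092546/131) = -45886932/131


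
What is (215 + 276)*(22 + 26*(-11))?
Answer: -129624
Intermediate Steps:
(215 + 276)*(22 + 26*(-11)) = 491*(22 - 286) = 491*(-264) = -129624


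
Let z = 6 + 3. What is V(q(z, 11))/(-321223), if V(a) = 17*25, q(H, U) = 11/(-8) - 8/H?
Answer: -425/321223 ≈ -0.0013231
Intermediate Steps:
z = 9
q(H, U) = -11/8 - 8/H (q(H, U) = 11*(-⅛) - 8/H = -11/8 - 8/H)
V(a) = 425
V(q(z, 11))/(-321223) = 425/(-321223) = 425*(-1/321223) = -425/321223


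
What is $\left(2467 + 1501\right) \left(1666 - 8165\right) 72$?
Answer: $-1856738304$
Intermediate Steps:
$\left(2467 + 1501\right) \left(1666 - 8165\right) 72 = 3968 \left(-6499\right) 72 = \left(-25788032\right) 72 = -1856738304$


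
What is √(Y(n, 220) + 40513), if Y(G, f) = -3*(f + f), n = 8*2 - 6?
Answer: √39193 ≈ 197.97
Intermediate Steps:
n = 10 (n = 16 - 6 = 10)
Y(G, f) = -6*f
√(Y(n, 220) + 40513) = √(-6*220 + 40513) = √(-1320 + 40513) = √39193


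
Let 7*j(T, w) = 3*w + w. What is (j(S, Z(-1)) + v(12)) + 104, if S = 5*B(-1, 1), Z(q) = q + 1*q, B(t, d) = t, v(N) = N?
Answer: 804/7 ≈ 114.86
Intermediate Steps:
Z(q) = 2*q (Z(q) = q + q = 2*q)
S = -5 (S = 5*(-1) = -5)
j(T, w) = 4*w/7 (j(T, w) = (3*w + w)/7 = (4*w)/7 = 4*w/7)
(j(S, Z(-1)) + v(12)) + 104 = (4*(2*(-1))/7 + 12) + 104 = ((4/7)*(-2) + 12) + 104 = (-8/7 + 12) + 104 = 76/7 + 104 = 804/7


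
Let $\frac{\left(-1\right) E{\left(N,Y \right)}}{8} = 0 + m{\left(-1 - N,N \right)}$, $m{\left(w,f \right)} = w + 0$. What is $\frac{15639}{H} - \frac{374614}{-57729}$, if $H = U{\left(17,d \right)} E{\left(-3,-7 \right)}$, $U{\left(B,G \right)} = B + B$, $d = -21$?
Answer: $- \frac{699033815}{31404576} \approx -22.259$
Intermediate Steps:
$m{\left(w,f \right)} = w$
$U{\left(B,G \right)} = 2 B$
$E{\left(N,Y \right)} = 8 + 8 N$ ($E{\left(N,Y \right)} = - 8 \left(0 - \left(1 + N\right)\right) = - 8 \left(-1 - N\right) = 8 + 8 N$)
$H = -544$ ($H = 2 \cdot 17 \left(8 + 8 \left(-3\right)\right) = 34 \left(8 - 24\right) = 34 \left(-16\right) = -544$)
$\frac{15639}{H} - \frac{374614}{-57729} = \frac{15639}{-544} - \frac{374614}{-57729} = 15639 \left(- \frac{1}{544}\right) - - \frac{374614}{57729} = - \frac{15639}{544} + \frac{374614}{57729} = - \frac{699033815}{31404576}$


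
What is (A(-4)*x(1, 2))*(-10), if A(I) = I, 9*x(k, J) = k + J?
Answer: 40/3 ≈ 13.333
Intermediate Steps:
x(k, J) = J/9 + k/9 (x(k, J) = (k + J)/9 = (J + k)/9 = J/9 + k/9)
(A(-4)*x(1, 2))*(-10) = -4*((1/9)*2 + (1/9)*1)*(-10) = -4*(2/9 + 1/9)*(-10) = -4*1/3*(-10) = -4/3*(-10) = 40/3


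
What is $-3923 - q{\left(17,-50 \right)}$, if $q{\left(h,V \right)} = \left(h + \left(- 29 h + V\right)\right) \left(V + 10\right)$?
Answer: $-24963$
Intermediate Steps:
$q{\left(h,V \right)} = \left(10 + V\right) \left(V - 28 h\right)$ ($q{\left(h,V \right)} = \left(h + \left(V - 29 h\right)\right) \left(10 + V\right) = \left(V - 28 h\right) \left(10 + V\right) = \left(10 + V\right) \left(V - 28 h\right)$)
$-3923 - q{\left(17,-50 \right)} = -3923 - \left(\left(-50\right)^{2} - 4760 + 10 \left(-50\right) - \left(-1400\right) 17\right) = -3923 - \left(2500 - 4760 - 500 + 23800\right) = -3923 - 21040 = -24963$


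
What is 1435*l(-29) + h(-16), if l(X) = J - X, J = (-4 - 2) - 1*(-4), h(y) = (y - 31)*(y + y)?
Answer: 40249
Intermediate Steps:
h(y) = 2*y*(-31 + y) (h(y) = (-31 + y)*(2*y) = 2*y*(-31 + y))
J = -2 (J = -6 + 4 = -2)
l(X) = -2 - X
1435*l(-29) + h(-16) = 1435*(-2 - 1*(-29)) + 2*(-16)*(-31 - 16) = 1435*(-2 + 29) + 2*(-16)*(-47) = 1435*27 + 1504 = 38745 + 1504 = 40249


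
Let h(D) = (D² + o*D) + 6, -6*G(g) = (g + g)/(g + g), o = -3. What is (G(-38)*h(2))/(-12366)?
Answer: 1/18549 ≈ 5.3911e-5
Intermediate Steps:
G(g) = -⅙ (G(g) = -(g + g)/(6*(g + g)) = -2*g/(6*(2*g)) = -2*g*1/(2*g)/6 = -⅙*1 = -⅙)
h(D) = 6 + D² - 3*D (h(D) = (D² - 3*D) + 6 = 6 + D² - 3*D)
(G(-38)*h(2))/(-12366) = -(6 + 2² - 3*2)/6/(-12366) = -(6 + 4 - 6)/6*(-1/12366) = -⅙*4*(-1/12366) = -⅔*(-1/12366) = 1/18549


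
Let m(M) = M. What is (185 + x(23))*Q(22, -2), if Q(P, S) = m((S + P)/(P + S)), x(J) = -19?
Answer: 166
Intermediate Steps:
Q(P, S) = 1 (Q(P, S) = (S + P)/(P + S) = (P + S)/(P + S) = 1)
(185 + x(23))*Q(22, -2) = (185 - 19)*1 = 166*1 = 166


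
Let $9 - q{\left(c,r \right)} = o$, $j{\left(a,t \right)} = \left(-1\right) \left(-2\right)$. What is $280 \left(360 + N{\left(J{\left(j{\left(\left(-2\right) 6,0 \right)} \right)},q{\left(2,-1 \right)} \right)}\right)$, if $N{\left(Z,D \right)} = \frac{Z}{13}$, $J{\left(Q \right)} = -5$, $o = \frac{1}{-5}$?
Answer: $\frac{1309000}{13} \approx 1.0069 \cdot 10^{5}$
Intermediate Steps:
$o = - \frac{1}{5} \approx -0.2$
$j{\left(a,t \right)} = 2$
$q{\left(c,r \right)} = \frac{46}{5}$ ($q{\left(c,r \right)} = 9 - - \frac{1}{5} = 9 + \frac{1}{5} = \frac{46}{5}$)
$N{\left(Z,D \right)} = \frac{Z}{13}$ ($N{\left(Z,D \right)} = Z \frac{1}{13} = \frac{Z}{13}$)
$280 \left(360 + N{\left(J{\left(j{\left(\left(-2\right) 6,0 \right)} \right)},q{\left(2,-1 \right)} \right)}\right) = 280 \left(360 + \frac{1}{13} \left(-5\right)\right) = 280 \left(360 - \frac{5}{13}\right) = 280 \cdot \frac{4675}{13} = \frac{1309000}{13}$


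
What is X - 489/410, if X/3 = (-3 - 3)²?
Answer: 43791/410 ≈ 106.81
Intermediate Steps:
X = 108 (X = 3*(-3 - 3)² = 3*(-6)² = 3*36 = 108)
X - 489/410 = 108 - 489/410 = 43791/410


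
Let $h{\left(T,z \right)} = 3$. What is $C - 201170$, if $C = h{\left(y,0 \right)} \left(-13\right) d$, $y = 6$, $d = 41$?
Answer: $-202769$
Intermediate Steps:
$C = -1599$ ($C = 3 \left(-13\right) 41 = \left(-39\right) 41 = -1599$)
$C - 201170 = -1599 - 201170 = -202769$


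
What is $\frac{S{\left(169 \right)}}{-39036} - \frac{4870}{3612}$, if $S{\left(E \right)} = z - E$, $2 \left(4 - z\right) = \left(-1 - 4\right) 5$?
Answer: $- \frac{10530805}{7833224} \approx -1.3444$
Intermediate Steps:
$z = \frac{33}{2}$ ($z = 4 - \frac{\left(-1 - 4\right) 5}{2} = 4 - \frac{\left(-5\right) 5}{2} = 4 - - \frac{25}{2} = 4 + \frac{25}{2} = \frac{33}{2} \approx 16.5$)
$S{\left(E \right)} = \frac{33}{2} - E$
$\frac{S{\left(169 \right)}}{-39036} - \frac{4870}{3612} = \frac{\frac{33}{2} - 169}{-39036} - \frac{4870}{3612} = \left(\frac{33}{2} - 169\right) \left(- \frac{1}{39036}\right) - \frac{2435}{1806} = \left(- \frac{305}{2}\right) \left(- \frac{1}{39036}\right) - \frac{2435}{1806} = \frac{305}{78072} - \frac{2435}{1806} = - \frac{10530805}{7833224}$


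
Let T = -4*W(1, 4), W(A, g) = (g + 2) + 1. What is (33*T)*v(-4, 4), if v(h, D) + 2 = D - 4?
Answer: 1848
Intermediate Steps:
W(A, g) = 3 + g (W(A, g) = (2 + g) + 1 = 3 + g)
v(h, D) = -6 + D (v(h, D) = -2 + (D - 4) = -2 + (-4 + D) = -6 + D)
T = -28 (T = -4*(3 + 4) = -4*7 = -28)
(33*T)*v(-4, 4) = (33*(-28))*(-6 + 4) = -924*(-2) = 1848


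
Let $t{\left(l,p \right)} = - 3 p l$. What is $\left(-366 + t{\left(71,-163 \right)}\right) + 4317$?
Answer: $38670$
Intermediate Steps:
$t{\left(l,p \right)} = - 3 l p$
$\left(-366 + t{\left(71,-163 \right)}\right) + 4317 = \left(-366 - 213 \left(-163\right)\right) + 4317 = \left(-366 + 34719\right) + 4317 = 34353 + 4317 = 38670$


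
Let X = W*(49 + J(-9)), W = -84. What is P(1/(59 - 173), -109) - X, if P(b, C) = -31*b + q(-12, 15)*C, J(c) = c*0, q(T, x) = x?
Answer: 282865/114 ≈ 2481.3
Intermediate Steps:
J(c) = 0
P(b, C) = -31*b + 15*C
X = -4116 (X = -84*(49 + 0) = -84*49 = -4116)
P(1/(59 - 173), -109) - X = (-31/(59 - 173) + 15*(-109)) - 1*(-4116) = (-31/(-114) - 1635) + 4116 = (-31*(-1/114) - 1635) + 4116 = (31/114 - 1635) + 4116 = -186359/114 + 4116 = 282865/114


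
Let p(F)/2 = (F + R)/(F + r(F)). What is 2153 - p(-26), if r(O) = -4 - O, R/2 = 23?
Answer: 2163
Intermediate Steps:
R = 46 (R = 2*23 = 46)
p(F) = -23 - F/2 (p(F) = 2*((F + 46)/(F + (-4 - F))) = 2*((46 + F)/(-4)) = 2*((46 + F)*(-¼)) = 2*(-23/2 - F/4) = -23 - F/2)
2153 - p(-26) = 2153 - (-23 - ½*(-26)) = 2153 - (-23 + 13) = 2153 - 1*(-10) = 2153 + 10 = 2163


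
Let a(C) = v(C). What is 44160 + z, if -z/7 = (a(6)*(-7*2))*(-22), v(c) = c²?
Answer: -33456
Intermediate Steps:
a(C) = C²
z = -77616 (z = -7*6²*(-7*2)*(-22) = -7*36*(-14)*(-22) = -(-3528)*(-22) = -7*11088 = -77616)
44160 + z = 44160 - 77616 = -33456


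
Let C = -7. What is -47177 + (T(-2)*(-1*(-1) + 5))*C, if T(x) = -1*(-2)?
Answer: -47261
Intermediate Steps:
T(x) = 2
-47177 + (T(-2)*(-1*(-1) + 5))*C = -47177 + (2*(-1*(-1) + 5))*(-7) = -47177 + (2*(1 + 5))*(-7) = -47177 + (2*6)*(-7) = -47177 + 12*(-7) = -47177 - 84 = -47261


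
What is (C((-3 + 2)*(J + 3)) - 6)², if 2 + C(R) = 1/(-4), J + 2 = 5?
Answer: 1089/16 ≈ 68.063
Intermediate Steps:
J = 3 (J = -2 + 5 = 3)
C(R) = -9/4 (C(R) = -2 + 1/(-4) = -2 - ¼ = -9/4)
(C((-3 + 2)*(J + 3)) - 6)² = (-9/4 - 6)² = (-33/4)² = 1089/16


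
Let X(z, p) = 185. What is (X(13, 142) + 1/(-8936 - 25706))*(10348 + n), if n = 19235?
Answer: 189590613327/34642 ≈ 5.4729e+6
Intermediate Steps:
(X(13, 142) + 1/(-8936 - 25706))*(10348 + n) = (185 + 1/(-8936 - 25706))*(10348 + 19235) = (185 + 1/(-34642))*29583 = (185 - 1/34642)*29583 = (6408769/34642)*29583 = 189590613327/34642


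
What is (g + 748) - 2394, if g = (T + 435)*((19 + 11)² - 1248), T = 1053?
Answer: -519470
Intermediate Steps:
g = -517824 (g = (1053 + 435)*((19 + 11)² - 1248) = 1488*(30² - 1248) = 1488*(900 - 1248) = 1488*(-348) = -517824)
(g + 748) - 2394 = (-517824 + 748) - 2394 = -517076 - 2394 = -519470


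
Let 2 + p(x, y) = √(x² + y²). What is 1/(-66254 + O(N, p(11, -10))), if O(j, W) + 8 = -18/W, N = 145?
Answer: -7189445/476388197144 + 9*√221/476388197144 ≈ -1.5091e-5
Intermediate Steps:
p(x, y) = -2 + √(x² + y²)
O(j, W) = -8 - 18/W
1/(-66254 + O(N, p(11, -10))) = 1/(-66254 + (-8 - 18/(-2 + √(11² + (-10)²)))) = 1/(-66254 + (-8 - 18/(-2 + √(121 + 100)))) = 1/(-66254 + (-8 - 18/(-2 + √221))) = 1/(-66262 - 18/(-2 + √221))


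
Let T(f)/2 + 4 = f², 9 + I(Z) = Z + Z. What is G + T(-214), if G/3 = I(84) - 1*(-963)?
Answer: 94950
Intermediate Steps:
I(Z) = -9 + 2*Z (I(Z) = -9 + (Z + Z) = -9 + 2*Z)
G = 3366 (G = 3*((-9 + 2*84) - 1*(-963)) = 3*((-9 + 168) + 963) = 3*(159 + 963) = 3*1122 = 3366)
T(f) = -8 + 2*f²
G + T(-214) = 3366 + (-8 + 2*(-214)²) = 3366 + (-8 + 2*45796) = 3366 + (-8 + 91592) = 3366 + 91584 = 94950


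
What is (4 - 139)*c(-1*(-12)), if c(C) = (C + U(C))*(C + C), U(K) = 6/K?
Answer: -40500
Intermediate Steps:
c(C) = 2*C*(C + 6/C) (c(C) = (C + 6/C)*(C + C) = (C + 6/C)*(2*C) = 2*C*(C + 6/C))
(4 - 139)*c(-1*(-12)) = (4 - 139)*(12 + 2*(-1*(-12))**2) = -135*(12 + 2*12**2) = -135*(12 + 2*144) = -135*(12 + 288) = -135*300 = -40500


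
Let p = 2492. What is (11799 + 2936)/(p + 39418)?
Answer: 2947/8382 ≈ 0.35159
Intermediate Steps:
(11799 + 2936)/(p + 39418) = (11799 + 2936)/(2492 + 39418) = 14735/41910 = 14735*(1/41910) = 2947/8382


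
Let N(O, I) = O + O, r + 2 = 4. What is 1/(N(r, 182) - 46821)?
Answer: -1/46817 ≈ -2.1360e-5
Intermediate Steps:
r = 2 (r = -2 + 4 = 2)
N(O, I) = 2*O
1/(N(r, 182) - 46821) = 1/(2*2 - 46821) = 1/(4 - 46821) = 1/(-46817) = -1/46817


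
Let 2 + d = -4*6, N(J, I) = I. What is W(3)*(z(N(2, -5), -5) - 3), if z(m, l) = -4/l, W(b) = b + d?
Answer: 253/5 ≈ 50.600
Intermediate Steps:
d = -26 (d = -2 - 4*6 = -2 - 24 = -26)
W(b) = -26 + b (W(b) = b - 26 = -26 + b)
W(3)*(z(N(2, -5), -5) - 3) = (-26 + 3)*(-4/(-5) - 3) = -23*(-4*(-⅕) - 3) = -23*(⅘ - 3) = -23*(-11/5) = 253/5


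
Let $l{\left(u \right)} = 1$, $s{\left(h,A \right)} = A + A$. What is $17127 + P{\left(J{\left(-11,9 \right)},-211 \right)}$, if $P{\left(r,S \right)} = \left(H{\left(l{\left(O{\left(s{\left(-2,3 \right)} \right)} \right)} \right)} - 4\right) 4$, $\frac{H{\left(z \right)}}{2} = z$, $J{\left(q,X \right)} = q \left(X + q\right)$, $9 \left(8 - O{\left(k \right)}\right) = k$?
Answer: $17119$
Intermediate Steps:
$s{\left(h,A \right)} = 2 A$
$O{\left(k \right)} = 8 - \frac{k}{9}$
$H{\left(z \right)} = 2 z$
$P{\left(r,S \right)} = -8$ ($P{\left(r,S \right)} = \left(2 \cdot 1 - 4\right) 4 = \left(2 - 4\right) 4 = \left(-2\right) 4 = -8$)
$17127 + P{\left(J{\left(-11,9 \right)},-211 \right)} = 17127 - 8 = 17119$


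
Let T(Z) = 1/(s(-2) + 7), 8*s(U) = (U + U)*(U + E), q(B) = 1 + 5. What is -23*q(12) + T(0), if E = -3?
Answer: -2620/19 ≈ -137.89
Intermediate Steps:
q(B) = 6
s(U) = U*(-3 + U)/4 (s(U) = ((U + U)*(U - 3))/8 = ((2*U)*(-3 + U))/8 = (2*U*(-3 + U))/8 = U*(-3 + U)/4)
T(Z) = 2/19 (T(Z) = 1/((¼)*(-2)*(-3 - 2) + 7) = 1/((¼)*(-2)*(-5) + 7) = 1/(5/2 + 7) = 1/(19/2) = 2/19)
-23*q(12) + T(0) = -23*6 + 2/19 = -138 + 2/19 = -2620/19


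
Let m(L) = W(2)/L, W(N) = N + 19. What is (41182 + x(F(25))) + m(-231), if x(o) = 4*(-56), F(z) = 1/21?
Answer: 450537/11 ≈ 40958.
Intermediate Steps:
W(N) = 19 + N
F(z) = 1/21
m(L) = 21/L (m(L) = (19 + 2)/L = 21/L)
x(o) = -224
(41182 + x(F(25))) + m(-231) = (41182 - 224) + 21/(-231) = 40958 + 21*(-1/231) = 40958 - 1/11 = 450537/11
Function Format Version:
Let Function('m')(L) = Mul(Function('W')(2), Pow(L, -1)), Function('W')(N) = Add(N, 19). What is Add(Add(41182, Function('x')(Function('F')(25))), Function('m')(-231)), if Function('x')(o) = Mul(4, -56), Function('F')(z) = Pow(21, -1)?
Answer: Rational(450537, 11) ≈ 40958.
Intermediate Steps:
Function('W')(N) = Add(19, N)
Function('F')(z) = Rational(1, 21)
Function('m')(L) = Mul(21, Pow(L, -1)) (Function('m')(L) = Mul(Add(19, 2), Pow(L, -1)) = Mul(21, Pow(L, -1)))
Function('x')(o) = -224
Add(Add(41182, Function('x')(Function('F')(25))), Function('m')(-231)) = Add(Add(41182, -224), Mul(21, Pow(-231, -1))) = Add(40958, Mul(21, Rational(-1, 231))) = Add(40958, Rational(-1, 11)) = Rational(450537, 11)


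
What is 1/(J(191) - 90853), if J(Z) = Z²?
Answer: -1/54372 ≈ -1.8392e-5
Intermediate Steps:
1/(J(191) - 90853) = 1/(191² - 90853) = 1/(36481 - 90853) = 1/(-54372) = -1/54372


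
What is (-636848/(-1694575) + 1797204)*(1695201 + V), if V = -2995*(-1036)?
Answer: 14612361464949812108/1694575 ≈ 8.6230e+12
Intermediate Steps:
V = 3102820
(-636848/(-1694575) + 1797204)*(1695201 + V) = (-636848/(-1694575) + 1797204)*(1695201 + 3102820) = (-636848*(-1/1694575) + 1797204)*4798021 = (636848/1694575 + 1797204)*4798021 = (3045497605148/1694575)*4798021 = 14612361464949812108/1694575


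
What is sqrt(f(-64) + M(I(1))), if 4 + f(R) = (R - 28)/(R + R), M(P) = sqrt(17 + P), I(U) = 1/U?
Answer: sqrt(-210 + 192*sqrt(2))/8 ≈ 0.98050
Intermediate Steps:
f(R) = -4 + (-28 + R)/(2*R) (f(R) = -4 + (R - 28)/(R + R) = -4 + (-28 + R)/((2*R)) = -4 + (-28 + R)*(1/(2*R)) = -4 + (-28 + R)/(2*R))
sqrt(f(-64) + M(I(1))) = sqrt((-7/2 - 14/(-64)) + sqrt(17 + 1/1)) = sqrt((-7/2 - 14*(-1/64)) + sqrt(17 + 1)) = sqrt((-7/2 + 7/32) + sqrt(18)) = sqrt(-105/32 + 3*sqrt(2))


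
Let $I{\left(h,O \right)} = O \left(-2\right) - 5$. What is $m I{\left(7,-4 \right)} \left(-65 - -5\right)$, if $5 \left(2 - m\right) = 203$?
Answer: $6948$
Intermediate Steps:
$m = - \frac{193}{5}$ ($m = 2 - \frac{203}{5} = - \frac{193}{5} \approx -38.6$)
$I{\left(h,O \right)} = -5 - 2 O$ ($I{\left(h,O \right)} = - 2 O - 5 = -5 - 2 O$)
$m I{\left(7,-4 \right)} \left(-65 - -5\right) = - \frac{193 \left(-5 - -8\right)}{5} \left(-65 - -5\right) = - \frac{193 \left(-5 + 8\right)}{5} \left(-65 + 5\right) = \left(- \frac{193}{5}\right) 3 \left(-60\right) = \left(- \frac{579}{5}\right) \left(-60\right) = 6948$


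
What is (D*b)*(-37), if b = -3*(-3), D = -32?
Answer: 10656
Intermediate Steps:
b = 9
(D*b)*(-37) = -32*9*(-37) = -288*(-37) = 10656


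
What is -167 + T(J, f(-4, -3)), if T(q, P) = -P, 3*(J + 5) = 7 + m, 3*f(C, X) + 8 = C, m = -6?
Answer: -163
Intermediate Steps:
f(C, X) = -8/3 + C/3
J = -14/3 (J = -5 + (7 - 6)/3 = -5 + (⅓)*1 = -5 + ⅓ = -14/3 ≈ -4.6667)
-167 + T(J, f(-4, -3)) = -167 - (-8/3 + (⅓)*(-4)) = -167 - (-8/3 - 4/3) = -167 - 1*(-4) = -167 + 4 = -163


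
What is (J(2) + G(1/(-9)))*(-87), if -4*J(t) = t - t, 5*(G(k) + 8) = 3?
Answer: 3219/5 ≈ 643.80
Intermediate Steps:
G(k) = -37/5 (G(k) = -8 + (⅕)*3 = -8 + ⅗ = -37/5)
J(t) = 0 (J(t) = -(t - t)/4 = -¼*0 = 0)
(J(2) + G(1/(-9)))*(-87) = (0 - 37/5)*(-87) = -37/5*(-87) = 3219/5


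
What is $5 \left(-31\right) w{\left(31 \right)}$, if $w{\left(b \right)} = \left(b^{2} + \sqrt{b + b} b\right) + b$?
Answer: $-153760 - 4805 \sqrt{62} \approx -1.9159 \cdot 10^{5}$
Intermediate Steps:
$w{\left(b \right)} = b + b^{2} + \sqrt{2} b^{\frac{3}{2}}$ ($w{\left(b \right)} = \left(b^{2} + \sqrt{2 b} b\right) + b = \left(b^{2} + \sqrt{2} \sqrt{b} b\right) + b = \left(b^{2} + \sqrt{2} b^{\frac{3}{2}}\right) + b = b + b^{2} + \sqrt{2} b^{\frac{3}{2}}$)
$5 \left(-31\right) w{\left(31 \right)} = 5 \left(-31\right) \left(31 + 31^{2} + \sqrt{2} \cdot 31^{\frac{3}{2}}\right) = - 155 \left(31 + 961 + \sqrt{2} \cdot 31 \sqrt{31}\right) = - 155 \left(31 + 961 + 31 \sqrt{62}\right) = - 155 \left(992 + 31 \sqrt{62}\right) = -153760 - 4805 \sqrt{62}$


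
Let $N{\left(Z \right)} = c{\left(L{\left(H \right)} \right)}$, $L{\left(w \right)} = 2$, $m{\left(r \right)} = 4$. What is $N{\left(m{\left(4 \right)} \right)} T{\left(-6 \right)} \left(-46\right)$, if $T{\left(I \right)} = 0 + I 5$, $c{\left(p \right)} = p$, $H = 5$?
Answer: $2760$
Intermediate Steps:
$N{\left(Z \right)} = 2$
$T{\left(I \right)} = 5 I$ ($T{\left(I \right)} = 0 + 5 I = 5 I$)
$N{\left(m{\left(4 \right)} \right)} T{\left(-6 \right)} \left(-46\right) = 2 \cdot 5 \left(-6\right) \left(-46\right) = 2 \left(-30\right) \left(-46\right) = \left(-60\right) \left(-46\right) = 2760$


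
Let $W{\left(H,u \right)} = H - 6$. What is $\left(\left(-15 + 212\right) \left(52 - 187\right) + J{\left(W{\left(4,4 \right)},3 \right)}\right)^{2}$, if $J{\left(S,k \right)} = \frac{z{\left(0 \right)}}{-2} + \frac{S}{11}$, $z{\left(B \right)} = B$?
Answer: $\frac{85583747209}{121} \approx 7.073 \cdot 10^{8}$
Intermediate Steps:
$W{\left(H,u \right)} = -6 + H$ ($W{\left(H,u \right)} = H - 6 = -6 + H$)
$J{\left(S,k \right)} = \frac{S}{11}$ ($J{\left(S,k \right)} = \frac{0}{-2} + \frac{S}{11} = 0 \left(- \frac{1}{2}\right) + S \frac{1}{11} = 0 + \frac{S}{11} = \frac{S}{11}$)
$\left(\left(-15 + 212\right) \left(52 - 187\right) + J{\left(W{\left(4,4 \right)},3 \right)}\right)^{2} = \left(\left(-15 + 212\right) \left(52 - 187\right) + \frac{-6 + 4}{11}\right)^{2} = \left(197 \left(-135\right) + \frac{1}{11} \left(-2\right)\right)^{2} = \left(-26595 - \frac{2}{11}\right)^{2} = \left(- \frac{292547}{11}\right)^{2} = \frac{85583747209}{121}$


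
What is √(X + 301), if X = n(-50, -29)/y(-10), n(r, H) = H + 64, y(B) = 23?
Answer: 7*√3266/23 ≈ 17.393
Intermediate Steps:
n(r, H) = 64 + H
X = 35/23 (X = (64 - 29)/23 = 35*(1/23) = 35/23 ≈ 1.5217)
√(X + 301) = √(35/23 + 301) = √(6958/23) = 7*√3266/23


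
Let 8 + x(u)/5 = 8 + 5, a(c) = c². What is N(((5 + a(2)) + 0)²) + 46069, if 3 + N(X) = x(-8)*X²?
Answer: 210091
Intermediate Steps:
x(u) = 25 (x(u) = -40 + 5*(8 + 5) = -40 + 5*13 = -40 + 65 = 25)
N(X) = -3 + 25*X²
N(((5 + a(2)) + 0)²) + 46069 = (-3 + 25*(((5 + 2²) + 0)²)²) + 46069 = (-3 + 25*(((5 + 4) + 0)²)²) + 46069 = (-3 + 25*((9 + 0)²)²) + 46069 = (-3 + 25*(9²)²) + 46069 = (-3 + 25*81²) + 46069 = (-3 + 25*6561) + 46069 = (-3 + 164025) + 46069 = 164022 + 46069 = 210091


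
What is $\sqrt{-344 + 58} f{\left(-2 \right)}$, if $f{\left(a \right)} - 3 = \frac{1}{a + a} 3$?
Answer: $\frac{9 i \sqrt{286}}{4} \approx 38.051 i$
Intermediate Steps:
$f{\left(a \right)} = 3 + \frac{3}{2 a}$ ($f{\left(a \right)} = 3 + \frac{1}{a + a} 3 = 3 + \frac{1}{2 a} 3 = 3 + \frac{3}{2 a}$)
$\sqrt{-344 + 58} f{\left(-2 \right)} = \sqrt{-344 + 58} \left(3 + \frac{3}{2 \left(-2\right)}\right) = \sqrt{-286} \left(3 + \frac{3}{2} \left(- \frac{1}{2}\right)\right) = i \sqrt{286} \left(3 - \frac{3}{4}\right) = i \sqrt{286} \cdot \frac{9}{4} = \frac{9 i \sqrt{286}}{4}$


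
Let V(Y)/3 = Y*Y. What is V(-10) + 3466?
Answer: 3766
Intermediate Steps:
V(Y) = 3*Y**2 (V(Y) = 3*(Y*Y) = 3*Y**2)
V(-10) + 3466 = 3*(-10)**2 + 3466 = 3*100 + 3466 = 300 + 3466 = 3766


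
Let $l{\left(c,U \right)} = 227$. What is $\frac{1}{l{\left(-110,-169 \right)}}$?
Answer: $\frac{1}{227} \approx 0.0044053$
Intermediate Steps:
$\frac{1}{l{\left(-110,-169 \right)}} = \frac{1}{227}$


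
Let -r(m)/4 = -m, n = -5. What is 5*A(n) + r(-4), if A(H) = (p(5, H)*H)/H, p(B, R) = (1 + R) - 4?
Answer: -56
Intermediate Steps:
p(B, R) = -3 + R
r(m) = 4*m (r(m) = -(-4)*m = 4*m)
A(H) = -3 + H (A(H) = ((-3 + H)*H)/H = (H*(-3 + H))/H = -3 + H)
5*A(n) + r(-4) = 5*(-3 - 5) + 4*(-4) = 5*(-8) - 16 = -40 - 16 = -56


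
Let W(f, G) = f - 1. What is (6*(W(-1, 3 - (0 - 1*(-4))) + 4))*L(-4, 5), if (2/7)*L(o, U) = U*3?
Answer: 630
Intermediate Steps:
W(f, G) = -1 + f
L(o, U) = 21*U/2 (L(o, U) = 7*(U*3)/2 = 7*(3*U)/2 = 21*U/2)
(6*(W(-1, 3 - (0 - 1*(-4))) + 4))*L(-4, 5) = (6*((-1 - 1) + 4))*((21/2)*5) = (6*(-2 + 4))*(105/2) = (6*2)*(105/2) = 12*(105/2) = 630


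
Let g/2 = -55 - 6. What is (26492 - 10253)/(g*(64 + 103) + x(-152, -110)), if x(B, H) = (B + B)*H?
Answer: 16239/13066 ≈ 1.2428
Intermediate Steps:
g = -122 (g = 2*(-55 - 6) = 2*(-61) = -122)
x(B, H) = 2*B*H (x(B, H) = (2*B)*H = 2*B*H)
(26492 - 10253)/(g*(64 + 103) + x(-152, -110)) = (26492 - 10253)/(-122*(64 + 103) + 2*(-152)*(-110)) = 16239/(-122*167 + 33440) = 16239/(-20374 + 33440) = 16239/13066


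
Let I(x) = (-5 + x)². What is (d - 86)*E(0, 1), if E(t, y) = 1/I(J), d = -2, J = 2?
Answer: -88/9 ≈ -9.7778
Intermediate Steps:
E(t, y) = ⅑ (E(t, y) = 1/((-5 + 2)²) = 1/((-3)²) = 1/9 = ⅑)
(d - 86)*E(0, 1) = (-2 - 86)*(⅑) = -88*⅑ = -88/9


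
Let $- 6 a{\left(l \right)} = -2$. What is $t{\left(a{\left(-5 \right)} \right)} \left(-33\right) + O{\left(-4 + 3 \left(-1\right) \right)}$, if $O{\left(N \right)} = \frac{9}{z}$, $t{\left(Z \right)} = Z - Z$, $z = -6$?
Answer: $- \frac{3}{2} \approx -1.5$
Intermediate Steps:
$a{\left(l \right)} = \frac{1}{3}$ ($a{\left(l \right)} = \left(- \frac{1}{6}\right) \left(-2\right) = \frac{1}{3}$)
$t{\left(Z \right)} = 0$
$O{\left(N \right)} = - \frac{3}{2}$ ($O{\left(N \right)} = \frac{9}{-6} = 9 \left(- \frac{1}{6}\right) = - \frac{3}{2}$)
$t{\left(a{\left(-5 \right)} \right)} \left(-33\right) + O{\left(-4 + 3 \left(-1\right) \right)} = 0 \left(-33\right) - \frac{3}{2} = 0 - \frac{3}{2} = - \frac{3}{2}$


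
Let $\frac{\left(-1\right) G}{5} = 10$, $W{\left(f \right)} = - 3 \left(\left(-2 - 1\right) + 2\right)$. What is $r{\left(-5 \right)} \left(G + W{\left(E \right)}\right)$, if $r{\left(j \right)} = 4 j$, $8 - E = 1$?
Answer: $940$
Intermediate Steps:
$E = 7$ ($E = 8 - 1 = 7$)
$W{\left(f \right)} = 3$ ($W{\left(f \right)} = - 3 \left(-3 + 2\right) = \left(-3\right) \left(-1\right) = 3$)
$G = -50$ ($G = \left(-5\right) 10 = -50$)
$r{\left(-5 \right)} \left(G + W{\left(E \right)}\right) = 4 \left(-5\right) \left(-50 + 3\right) = \left(-20\right) \left(-47\right) = 940$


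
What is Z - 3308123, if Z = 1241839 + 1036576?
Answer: -1029708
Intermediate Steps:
Z = 2278415
Z - 3308123 = 2278415 - 3308123 = -1029708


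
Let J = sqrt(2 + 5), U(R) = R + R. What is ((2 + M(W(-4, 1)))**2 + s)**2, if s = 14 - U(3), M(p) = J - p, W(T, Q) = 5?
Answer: 828 - 288*sqrt(7) ≈ 66.024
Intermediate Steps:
U(R) = 2*R
J = sqrt(7) ≈ 2.6458
M(p) = sqrt(7) - p
s = 8 (s = 14 - 2*3 = 14 - 1*6 = 14 - 6 = 8)
((2 + M(W(-4, 1)))**2 + s)**2 = ((2 + (sqrt(7) - 1*5))**2 + 8)**2 = ((2 + (sqrt(7) - 5))**2 + 8)**2 = ((2 + (-5 + sqrt(7)))**2 + 8)**2 = ((-3 + sqrt(7))**2 + 8)**2 = (8 + (-3 + sqrt(7))**2)**2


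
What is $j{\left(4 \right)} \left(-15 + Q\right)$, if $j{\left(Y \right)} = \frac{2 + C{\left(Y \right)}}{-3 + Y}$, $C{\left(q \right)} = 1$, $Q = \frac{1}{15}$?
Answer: $- \frac{224}{5} \approx -44.8$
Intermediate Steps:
$Q = \frac{1}{15} \approx 0.066667$
$j{\left(Y \right)} = \frac{3}{-3 + Y}$ ($j{\left(Y \right)} = \frac{2 + 1}{-3 + Y} = \frac{3}{-3 + Y}$)
$j{\left(4 \right)} \left(-15 + Q\right) = \frac{3}{-3 + 4} \left(-15 + \frac{1}{15}\right) = \frac{3}{1} \left(- \frac{224}{15}\right) = 3 \cdot 1 \left(- \frac{224}{15}\right) = 3 \left(- \frac{224}{15}\right) = - \frac{224}{5}$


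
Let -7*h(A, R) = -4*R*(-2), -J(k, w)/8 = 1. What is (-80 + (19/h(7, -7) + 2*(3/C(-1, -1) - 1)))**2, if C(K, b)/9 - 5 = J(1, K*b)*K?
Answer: 616379929/97344 ≈ 6332.0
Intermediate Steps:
J(k, w) = -8 (J(k, w) = -8*1 = -8)
C(K, b) = 45 - 72*K (C(K, b) = 45 + 9*(-8*K) = 45 - 72*K)
h(A, R) = -8*R/7 (h(A, R) = -(-4*R)*(-2)/7 = -8*R/7)
(-80 + (19/h(7, -7) + 2*(3/C(-1, -1) - 1)))**2 = (-80 + (19/((-8/7*(-7))) + 2*(3/(45 - 72*(-1)) - 1)))**2 = (-80 + (19/8 + 2*(3/(45 + 72) - 1)))**2 = (-80 + (19*(1/8) + 2*(3/117 - 1)))**2 = (-80 + (19/8 + 2*(3*(1/117) - 1)))**2 = (-80 + (19/8 + 2*(1/39 - 1)))**2 = (-80 + (19/8 + 2*(-38/39)))**2 = (-80 + (19/8 - 76/39))**2 = (-80 + 133/312)**2 = (-24827/312)**2 = 616379929/97344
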